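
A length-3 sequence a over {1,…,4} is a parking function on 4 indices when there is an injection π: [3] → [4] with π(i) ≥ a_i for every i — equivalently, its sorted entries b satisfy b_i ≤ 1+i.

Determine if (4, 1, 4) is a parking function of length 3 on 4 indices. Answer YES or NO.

Order a: b = (1, 4, 4).
  b_1=1 ≤ 2
  b_2=4 > 3
  fails at i=2 ⇒ NO

NO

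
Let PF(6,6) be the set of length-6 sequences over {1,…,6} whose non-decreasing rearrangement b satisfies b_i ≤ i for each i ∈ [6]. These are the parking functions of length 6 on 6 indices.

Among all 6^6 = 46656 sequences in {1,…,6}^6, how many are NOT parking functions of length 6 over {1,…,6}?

|PF| = 1·7^5 = 1·16807 = 16807 [KW]
E.g. (1,6,3,6,2,1) → sorted (1,1,2,3,6,6): b_5=6>5, not a PF.
So 46656 − 16807 = 29849 fail.

29849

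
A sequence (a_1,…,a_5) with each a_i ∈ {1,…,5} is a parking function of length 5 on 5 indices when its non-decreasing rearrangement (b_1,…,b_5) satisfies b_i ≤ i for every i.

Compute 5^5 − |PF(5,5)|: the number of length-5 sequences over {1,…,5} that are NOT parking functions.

#PF = (5+1−5)·(5+1)^{5−1} = 1 · 1296 = 1296
Example (4,1,4,3,5) → sorted (1,3,4,4,5): b_2=3>2, not a PF.
So 3125 − 1296 = 1829 fail.

1829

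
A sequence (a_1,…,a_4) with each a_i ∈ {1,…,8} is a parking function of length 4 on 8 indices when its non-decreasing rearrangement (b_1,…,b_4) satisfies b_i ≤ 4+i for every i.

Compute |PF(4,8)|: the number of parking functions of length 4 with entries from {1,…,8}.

3645

|PF| = (8−4+1)·(8+1)^(4−1) = 5×729 = 3645
Example (3,4,4,3) → sorted (3,3,4,4): b_i ≤ 4+i ∀i, a PF.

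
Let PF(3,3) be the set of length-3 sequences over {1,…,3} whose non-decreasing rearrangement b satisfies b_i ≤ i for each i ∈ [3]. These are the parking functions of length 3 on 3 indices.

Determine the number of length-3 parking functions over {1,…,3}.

|PF| = (3+1−3)·(3+1)^{3−1} = 1×16 = 16 (Konheim–Weiss)
One tuple (2,3,1) → sorted (1,2,3): b_i ≤ i ∀i, a PF.

16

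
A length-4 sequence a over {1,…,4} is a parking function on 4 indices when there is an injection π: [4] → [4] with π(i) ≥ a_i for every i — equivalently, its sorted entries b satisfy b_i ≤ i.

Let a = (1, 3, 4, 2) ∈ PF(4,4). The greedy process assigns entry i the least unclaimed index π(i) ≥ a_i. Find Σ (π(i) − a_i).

Σπ = 10 ({1..4} each once); Σa = 1+3+4+2 = 10; disp = 10−10 = 0.

0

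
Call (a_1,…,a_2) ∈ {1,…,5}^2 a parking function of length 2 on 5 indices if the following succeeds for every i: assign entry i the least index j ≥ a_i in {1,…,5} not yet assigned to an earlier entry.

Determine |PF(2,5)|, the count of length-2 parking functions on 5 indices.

24

|PF| = (5+1−2)·(5+1)^{2−1} = 4·6 = 24 [KW]
One tuple (1,4) → sorted (1,4): b_i ≤ 3+i ∀i, a PF.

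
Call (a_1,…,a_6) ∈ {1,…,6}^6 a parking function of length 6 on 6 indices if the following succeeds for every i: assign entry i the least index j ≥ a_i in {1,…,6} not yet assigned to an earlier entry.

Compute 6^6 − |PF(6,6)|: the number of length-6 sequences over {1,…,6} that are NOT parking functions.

#PF = (7−6)·7^(6−1) = 1 · 16807 = 16807 (Pollak)
E.g. (2,5,5,2,2,5) → sorted (2,2,2,5,5,5): b_1=2>1, not a PF.
Total 46656; non-PF = 46656−16807 = 29849

29849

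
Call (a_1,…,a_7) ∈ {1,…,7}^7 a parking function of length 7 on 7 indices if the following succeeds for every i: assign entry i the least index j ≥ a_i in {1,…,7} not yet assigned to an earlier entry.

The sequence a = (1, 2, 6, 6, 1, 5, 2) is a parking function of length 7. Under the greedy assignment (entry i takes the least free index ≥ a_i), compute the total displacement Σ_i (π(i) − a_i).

5

Σπ(i) = 1+…+7 = 28; Σa = 1+2+6+6+1+5+2 = 23; disp = 28−23 = 5.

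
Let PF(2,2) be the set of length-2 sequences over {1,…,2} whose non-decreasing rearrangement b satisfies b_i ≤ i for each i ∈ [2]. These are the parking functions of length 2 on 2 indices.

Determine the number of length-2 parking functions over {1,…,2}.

3

#PF = (2−2+1)·(2+1)^(2−1) = 1 · 3 = 3 (Pollak)
E.g. (1,2) → sorted (1,2): b_i ≤ i ∀i, a PF.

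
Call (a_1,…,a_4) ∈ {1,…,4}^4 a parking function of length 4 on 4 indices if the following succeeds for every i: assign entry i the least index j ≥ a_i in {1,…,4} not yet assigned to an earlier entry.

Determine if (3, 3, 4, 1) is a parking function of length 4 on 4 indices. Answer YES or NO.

Sorted: b = (1, 3, 3, 4).
  b_1=1 ≤ 1
  b_2=3 > 2
  fails at i=2 ⇒ NO

NO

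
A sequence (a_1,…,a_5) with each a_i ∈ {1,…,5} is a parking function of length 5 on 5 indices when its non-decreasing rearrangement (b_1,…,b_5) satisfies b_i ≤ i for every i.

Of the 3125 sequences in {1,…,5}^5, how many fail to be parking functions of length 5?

Count = (5+1−5)·(5+1)^{5−1} = 1 · 1296 = 1296 [KW]
E.g. (5,2,2,5,5) → sorted (2,2,5,5,5): b_1=2>1, not a PF.
Total 3125; non-PF = 3125−1296 = 1829

1829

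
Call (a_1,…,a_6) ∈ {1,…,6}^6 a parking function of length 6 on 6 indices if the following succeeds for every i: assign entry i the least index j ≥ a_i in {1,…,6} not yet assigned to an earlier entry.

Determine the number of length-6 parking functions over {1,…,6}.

|PF| = (6−6+1)·(6+1)^(6−1) = 1×16807 = 16807 [KW]
Check (1,5,1,2,4,4) → sorted (1,1,2,4,4,5): b_i ≤ i ∀i, a PF.

16807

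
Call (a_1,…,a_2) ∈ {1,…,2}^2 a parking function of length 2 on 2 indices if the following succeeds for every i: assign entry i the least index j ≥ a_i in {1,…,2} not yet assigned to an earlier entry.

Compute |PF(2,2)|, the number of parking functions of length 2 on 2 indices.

|PF| = (2−2+1)·(2+1)^(2−1) = 1 · 3 = 3
One tuple (1,1) → sorted (1,1): b_i ≤ i ∀i, a PF.

3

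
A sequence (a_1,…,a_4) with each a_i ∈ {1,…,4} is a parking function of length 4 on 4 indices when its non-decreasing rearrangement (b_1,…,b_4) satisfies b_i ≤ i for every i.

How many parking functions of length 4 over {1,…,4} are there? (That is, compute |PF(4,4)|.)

|PF| = (4−4+1)·(4+1)^(4−1) = 1×125 = 125 [KW]
E.g. (2,3,4,1) → sorted (1,2,3,4): b_i ≤ i ∀i, a PF.

125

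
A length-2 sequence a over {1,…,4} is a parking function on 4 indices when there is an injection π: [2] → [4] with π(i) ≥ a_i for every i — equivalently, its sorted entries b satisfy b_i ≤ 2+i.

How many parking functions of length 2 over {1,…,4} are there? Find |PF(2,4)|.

Count = (4+1−2)·(4+1)^{2−1} = 3 · 5 = 15 (Pollak)
One tuple (4,3) → sorted (3,4): b_i ≤ 2+i ∀i, a PF.

15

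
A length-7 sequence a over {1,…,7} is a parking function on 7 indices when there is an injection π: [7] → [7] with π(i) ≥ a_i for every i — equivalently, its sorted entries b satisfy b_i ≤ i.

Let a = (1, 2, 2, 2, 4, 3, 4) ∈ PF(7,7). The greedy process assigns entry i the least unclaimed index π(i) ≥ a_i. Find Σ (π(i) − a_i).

Σπ(i) = 1+…+7 = 28; Σa = 1+2+2+2+4+3+4 = 18; disp = 28−18 = 10.

10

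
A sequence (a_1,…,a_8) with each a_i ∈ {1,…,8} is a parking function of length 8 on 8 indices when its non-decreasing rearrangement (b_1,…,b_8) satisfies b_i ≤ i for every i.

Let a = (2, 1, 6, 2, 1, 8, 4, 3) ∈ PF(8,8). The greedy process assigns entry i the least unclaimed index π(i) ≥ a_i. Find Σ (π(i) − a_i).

9

Σπ = 36 ({1..8} each once); Σa = 2+1+6+2+1+8+4+3 = 27; disp = 36−27 = 9.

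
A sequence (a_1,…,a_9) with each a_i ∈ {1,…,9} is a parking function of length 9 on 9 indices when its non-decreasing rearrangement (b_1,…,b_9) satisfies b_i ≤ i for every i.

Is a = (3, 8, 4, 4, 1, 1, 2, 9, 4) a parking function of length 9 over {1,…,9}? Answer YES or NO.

YES

Rearranged: b = (1, 1, 2, 3, 4, 4, 4, 8, 9).
  b_1=1 ≤ 1
  b_2=1 ≤ 2
  b_3=2 ≤ 3
  b_4=3 ≤ 4
  b_5=4 ≤ 5
  b_6=4 ≤ 6
  b_7=4 ≤ 7
  b_8=8 ≤ 8
  b_9=9 ≤ 9
All bounds hold ⇒ YES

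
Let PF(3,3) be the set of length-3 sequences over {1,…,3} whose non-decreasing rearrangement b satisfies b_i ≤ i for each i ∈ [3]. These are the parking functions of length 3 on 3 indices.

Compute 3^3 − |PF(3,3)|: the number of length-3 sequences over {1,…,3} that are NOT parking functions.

#PF = 1·4^2 = 1·16 = 16 (Konheim–Weiss)
One tuple (2,3,3) → sorted (2,3,3): b_1=2>1, not a PF.
So 27 − 16 = 11 fail.

11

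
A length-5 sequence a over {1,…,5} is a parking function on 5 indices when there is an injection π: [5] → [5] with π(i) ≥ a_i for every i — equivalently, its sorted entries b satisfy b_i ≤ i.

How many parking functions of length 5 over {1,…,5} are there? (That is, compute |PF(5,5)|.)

Count = (5−5+1)·(5+1)^(5−1) = 1 · 1296 = 1296
Check (3,1,4,3,2) → sorted (1,2,3,3,4): b_i ≤ i ∀i, a PF.

1296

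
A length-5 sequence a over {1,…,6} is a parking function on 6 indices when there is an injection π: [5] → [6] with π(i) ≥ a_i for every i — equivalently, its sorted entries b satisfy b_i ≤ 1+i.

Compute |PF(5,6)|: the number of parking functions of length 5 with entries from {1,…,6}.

4802

#PF = 2·7^4 = 2 · 2401 = 4802
Check (1,4,5,6,3) → sorted (1,3,4,5,6): b_i ≤ 1+i ∀i, a PF.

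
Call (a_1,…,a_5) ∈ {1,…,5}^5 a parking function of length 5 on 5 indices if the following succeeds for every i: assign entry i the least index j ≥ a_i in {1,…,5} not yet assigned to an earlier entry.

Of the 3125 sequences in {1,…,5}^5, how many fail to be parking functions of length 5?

|PF(5,5)| = (6−5)·6^(5−1) = 1 · 1296 = 1296 (Pollak)
Check (4,2,5,2,3) → sorted (2,2,3,4,5): b_1=2>1, not a PF.
So 3125 − 1296 = 1829 fail.

1829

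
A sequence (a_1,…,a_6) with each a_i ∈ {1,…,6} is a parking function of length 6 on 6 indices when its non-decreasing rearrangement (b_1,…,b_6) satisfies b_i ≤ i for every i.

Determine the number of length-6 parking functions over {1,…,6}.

16807

|PF(6,6)| = (7−6)·7^(6−1) = 1×16807 = 16807 (Pollak)
Check (4,1,5,2,5,3) → sorted (1,2,3,4,5,5): b_i ≤ i ∀i, a PF.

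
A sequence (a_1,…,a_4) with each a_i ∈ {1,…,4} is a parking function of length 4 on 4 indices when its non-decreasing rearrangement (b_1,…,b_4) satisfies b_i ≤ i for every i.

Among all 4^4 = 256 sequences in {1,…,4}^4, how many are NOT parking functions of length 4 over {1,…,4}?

131

Count = 1·5^3 = 1×125 = 125 (Pollak)
Check (4,4,4,4) → sorted (4,4,4,4): b_1=4>1, not a PF.
Total 256; non-PF = 256−125 = 131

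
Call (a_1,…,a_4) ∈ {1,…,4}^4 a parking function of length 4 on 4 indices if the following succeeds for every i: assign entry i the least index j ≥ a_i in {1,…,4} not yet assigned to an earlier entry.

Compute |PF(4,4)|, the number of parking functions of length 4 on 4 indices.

125

|PF(4,4)| = 1·5^3 = 1 · 125 = 125
E.g. (1,2,1,2) → sorted (1,1,2,2): b_i ≤ i ∀i, a PF.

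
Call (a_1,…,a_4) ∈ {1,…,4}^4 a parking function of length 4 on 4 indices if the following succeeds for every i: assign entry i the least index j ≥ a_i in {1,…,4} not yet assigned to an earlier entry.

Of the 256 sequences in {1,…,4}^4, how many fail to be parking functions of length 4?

131

Count = 1·5^3 = 1×125 = 125 [KW]
Check (2,4,4,2) → sorted (2,2,4,4): b_1=2>1, not a PF.
So 256 − 125 = 131 fail.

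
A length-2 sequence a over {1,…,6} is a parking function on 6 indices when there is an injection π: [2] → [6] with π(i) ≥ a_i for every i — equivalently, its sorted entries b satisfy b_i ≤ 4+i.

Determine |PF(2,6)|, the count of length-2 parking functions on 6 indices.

Count = (6+1−2)·(6+1)^{2−1} = 5·7 = 35 (Pollak)
Check (2,5) → sorted (2,5): b_i ≤ 4+i ∀i, a PF.

35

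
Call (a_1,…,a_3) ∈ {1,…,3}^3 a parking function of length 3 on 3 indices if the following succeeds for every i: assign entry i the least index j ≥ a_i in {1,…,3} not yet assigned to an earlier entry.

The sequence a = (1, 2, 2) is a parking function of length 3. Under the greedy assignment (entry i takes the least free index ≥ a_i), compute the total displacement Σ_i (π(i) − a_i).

1

Σπ = 6 ({1..3} each once); Σa = 1+2+2 = 5; disp = 6−5 = 1.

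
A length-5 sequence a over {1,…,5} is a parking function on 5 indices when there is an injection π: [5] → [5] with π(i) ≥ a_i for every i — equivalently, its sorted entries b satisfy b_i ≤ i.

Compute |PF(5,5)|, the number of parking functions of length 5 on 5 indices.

|PF(5,5)| = 1·6^4 = 1 · 1296 = 1296
Check (1,2,5,3,3) → sorted (1,2,3,3,5): b_i ≤ i ∀i, a PF.

1296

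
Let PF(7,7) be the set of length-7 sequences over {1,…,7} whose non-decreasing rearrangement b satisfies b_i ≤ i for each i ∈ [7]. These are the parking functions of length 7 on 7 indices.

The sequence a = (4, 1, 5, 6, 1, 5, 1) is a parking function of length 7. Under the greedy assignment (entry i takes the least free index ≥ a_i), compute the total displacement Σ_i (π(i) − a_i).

Σπ(i) = 1+…+7 = 28; Σa = 4+1+5+6+1+5+1 = 23; disp = 28−23 = 5.

5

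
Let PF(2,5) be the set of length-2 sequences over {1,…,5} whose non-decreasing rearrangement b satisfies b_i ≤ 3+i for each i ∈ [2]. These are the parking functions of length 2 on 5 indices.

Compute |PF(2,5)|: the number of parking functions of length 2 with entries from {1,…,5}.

24

#PF = (5−2+1)·(5+1)^(2−1) = 4·6 = 24 (Konheim–Weiss)
Check (4,3) → sorted (3,4): b_i ≤ 3+i ∀i, a PF.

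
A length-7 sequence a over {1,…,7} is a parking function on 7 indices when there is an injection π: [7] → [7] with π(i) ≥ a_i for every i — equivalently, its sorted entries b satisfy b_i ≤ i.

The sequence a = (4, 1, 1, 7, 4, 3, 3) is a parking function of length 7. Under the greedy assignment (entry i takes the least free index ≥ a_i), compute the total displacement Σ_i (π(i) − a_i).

5

Σπ = 7·8/2 = 28 (π permutes [7]); Σa = 4+1+1+7+4+3+3 = 23; disp = 28−23 = 5.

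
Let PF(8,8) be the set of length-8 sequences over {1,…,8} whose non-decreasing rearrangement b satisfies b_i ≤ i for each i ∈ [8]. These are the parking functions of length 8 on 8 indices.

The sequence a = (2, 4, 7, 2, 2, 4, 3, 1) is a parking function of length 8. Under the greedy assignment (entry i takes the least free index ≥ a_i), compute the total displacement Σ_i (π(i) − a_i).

11

Σπ(i) = 1+…+8 = 36; Σa = 2+4+7+2+2+4+3+1 = 25; disp = 36−25 = 11.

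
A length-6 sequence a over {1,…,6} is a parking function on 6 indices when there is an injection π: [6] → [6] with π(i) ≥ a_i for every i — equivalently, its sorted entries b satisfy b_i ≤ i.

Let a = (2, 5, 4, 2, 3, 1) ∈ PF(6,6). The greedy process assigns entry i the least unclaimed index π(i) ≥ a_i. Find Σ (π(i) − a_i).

Σπ = 21 ({1..6} each once); Σa = 2+5+4+2+3+1 = 17; disp = 21−17 = 4.

4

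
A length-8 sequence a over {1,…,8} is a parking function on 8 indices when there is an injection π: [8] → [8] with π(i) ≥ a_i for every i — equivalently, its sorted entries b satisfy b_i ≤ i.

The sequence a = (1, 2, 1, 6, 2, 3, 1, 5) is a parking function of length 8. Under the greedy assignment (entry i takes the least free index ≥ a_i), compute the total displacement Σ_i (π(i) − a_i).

Σπ(i) = 1+…+8 = 36; Σa = 1+2+1+6+2+3+1+5 = 21; disp = 36−21 = 15.

15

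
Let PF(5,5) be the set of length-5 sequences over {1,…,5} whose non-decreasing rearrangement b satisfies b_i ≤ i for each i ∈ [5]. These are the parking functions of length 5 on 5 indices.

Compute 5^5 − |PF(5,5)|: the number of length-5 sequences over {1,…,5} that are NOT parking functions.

1829

|PF(5,5)| = (5−5+1)·(5+1)^(5−1) = 1·1296 = 1296 (Konheim–Weiss)
Example (3,3,4,3,5) → sorted (3,3,3,4,5): b_1=3>1, not a PF.
So 3125 − 1296 = 1829 fail.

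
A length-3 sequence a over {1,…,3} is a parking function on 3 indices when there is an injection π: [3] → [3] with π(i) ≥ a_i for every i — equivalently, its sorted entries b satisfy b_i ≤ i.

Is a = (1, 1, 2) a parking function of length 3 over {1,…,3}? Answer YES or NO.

Sorted: b = (1, 1, 2).
  b_1=1 ≤ 1
  b_2=1 ≤ 2
  b_3=2 ≤ 3
All bounds hold ⇒ YES

YES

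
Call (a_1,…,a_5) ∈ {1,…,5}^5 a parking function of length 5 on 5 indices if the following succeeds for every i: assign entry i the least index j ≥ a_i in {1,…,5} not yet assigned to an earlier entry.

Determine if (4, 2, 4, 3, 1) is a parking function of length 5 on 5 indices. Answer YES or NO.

Order a: b = (1, 2, 3, 4, 4).
  b_1=1 ≤ 1
  b_2=2 ≤ 2
  b_3=3 ≤ 3
  b_4=4 ≤ 4
  b_5=4 ≤ 5
All bounds hold ⇒ YES

YES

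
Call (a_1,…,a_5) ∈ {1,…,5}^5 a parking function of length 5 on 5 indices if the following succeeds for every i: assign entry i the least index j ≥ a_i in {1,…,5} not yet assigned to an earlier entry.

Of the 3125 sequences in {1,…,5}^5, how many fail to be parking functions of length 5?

1829

|PF(5,5)| = 1·6^4 = 1 · 1296 = 1296 [KW]
Check (1,5,1,4,4) → sorted (1,1,4,4,5): b_3=4>3, not a PF.
So 3125 − 1296 = 1829 fail.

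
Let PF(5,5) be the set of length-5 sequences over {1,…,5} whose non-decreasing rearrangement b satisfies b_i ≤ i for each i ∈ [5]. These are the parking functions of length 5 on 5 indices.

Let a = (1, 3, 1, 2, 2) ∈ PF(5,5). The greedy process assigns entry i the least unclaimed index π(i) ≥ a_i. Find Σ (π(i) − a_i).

Σπ = 15 ({1..5} each once); Σa = 1+3+1+2+2 = 9; disp = 15−9 = 6.

6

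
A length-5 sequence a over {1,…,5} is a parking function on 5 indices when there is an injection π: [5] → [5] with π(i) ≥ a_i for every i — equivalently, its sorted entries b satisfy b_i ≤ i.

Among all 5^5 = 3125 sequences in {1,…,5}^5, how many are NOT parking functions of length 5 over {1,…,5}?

Count = (5+1−5)·(5+1)^{5−1} = 1·1296 = 1296 [KW]
Check (5,3,5,5,5) → sorted (3,5,5,5,5): b_1=3>1, not a PF.
Total 3125; non-PF = 3125−1296 = 1829

1829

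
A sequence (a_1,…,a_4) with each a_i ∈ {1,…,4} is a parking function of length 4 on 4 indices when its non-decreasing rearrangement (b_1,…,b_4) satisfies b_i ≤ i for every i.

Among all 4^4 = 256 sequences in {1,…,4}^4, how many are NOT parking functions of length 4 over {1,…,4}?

131

Count = 1·5^3 = 1·125 = 125 (Konheim–Weiss)
Check (4,4,2,3) → sorted (2,3,4,4): b_1=2>1, not a PF.
So 256 − 125 = 131 fail.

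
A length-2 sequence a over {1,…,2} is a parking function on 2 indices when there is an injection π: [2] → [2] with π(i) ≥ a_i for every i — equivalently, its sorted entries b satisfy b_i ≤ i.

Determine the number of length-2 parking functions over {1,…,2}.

Count = (3−2)·3^(2−1) = 1 · 3 = 3
E.g. (2,1) → sorted (1,2): b_i ≤ i ∀i, a PF.

3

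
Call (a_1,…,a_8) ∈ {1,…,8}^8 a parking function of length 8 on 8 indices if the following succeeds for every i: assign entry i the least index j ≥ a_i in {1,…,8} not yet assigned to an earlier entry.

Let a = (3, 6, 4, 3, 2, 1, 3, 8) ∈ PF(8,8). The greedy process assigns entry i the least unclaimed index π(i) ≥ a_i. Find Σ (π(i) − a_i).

Σπ = 36 ({1..8} each once); Σa = 3+6+4+3+2+1+3+8 = 30; disp = 36−30 = 6.

6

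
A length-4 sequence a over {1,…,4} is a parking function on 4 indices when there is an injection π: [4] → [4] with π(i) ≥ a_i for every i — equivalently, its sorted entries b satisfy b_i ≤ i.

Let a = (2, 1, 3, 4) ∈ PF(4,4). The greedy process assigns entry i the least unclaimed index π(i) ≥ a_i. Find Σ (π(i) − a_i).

0

Σπ = 10 ({1..4} each once); Σa = 2+1+3+4 = 10; disp = 10−10 = 0.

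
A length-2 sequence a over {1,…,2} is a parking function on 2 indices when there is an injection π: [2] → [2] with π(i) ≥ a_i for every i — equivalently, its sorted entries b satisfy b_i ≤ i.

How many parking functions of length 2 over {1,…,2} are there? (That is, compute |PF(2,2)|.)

|PF(2,2)| = (2−2+1)·(2+1)^(2−1) = 1×3 = 3 (Konheim–Weiss)
Check (2,1) → sorted (1,2): b_i ≤ i ∀i, a PF.

3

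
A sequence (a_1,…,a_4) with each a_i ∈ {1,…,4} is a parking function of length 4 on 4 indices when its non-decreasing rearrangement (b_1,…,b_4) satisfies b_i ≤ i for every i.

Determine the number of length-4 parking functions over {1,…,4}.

125

Count = (4−4+1)·(4+1)^(4−1) = 1 · 125 = 125 (Pollak)
Check (1,1,4,3) → sorted (1,1,3,4): b_i ≤ i ∀i, a PF.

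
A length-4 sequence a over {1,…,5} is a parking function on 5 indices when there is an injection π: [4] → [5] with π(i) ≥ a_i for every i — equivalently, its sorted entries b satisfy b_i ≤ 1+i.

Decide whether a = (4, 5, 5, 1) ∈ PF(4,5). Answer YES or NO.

Rearranged: b = (1, 4, 5, 5).
  b_1=1 ≤ 2
  b_2=4 > 3
  fails at i=2 ⇒ NO

NO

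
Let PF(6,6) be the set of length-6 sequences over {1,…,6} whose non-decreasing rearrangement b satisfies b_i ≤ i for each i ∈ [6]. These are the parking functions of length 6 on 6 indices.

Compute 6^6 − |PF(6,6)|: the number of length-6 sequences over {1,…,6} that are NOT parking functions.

|PF| = (6+1−6)·(6+1)^{6−1} = 1·16807 = 16807 (Pollak)
E.g. (5,1,1,5,5,6) → sorted (1,1,5,5,5,6): b_3=5>3, not a PF.
Total 46656; non-PF = 46656−16807 = 29849

29849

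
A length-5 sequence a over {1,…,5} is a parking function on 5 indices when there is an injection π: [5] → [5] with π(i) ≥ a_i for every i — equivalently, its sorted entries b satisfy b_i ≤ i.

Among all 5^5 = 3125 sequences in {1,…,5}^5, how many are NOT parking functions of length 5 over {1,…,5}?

1829

#PF = 1·6^4 = 1·1296 = 1296 [KW]
One tuple (2,2,4,3,3) → sorted (2,2,3,3,4): b_1=2>1, not a PF.
5^5 − 1296 = 3125 − 1296 = 1829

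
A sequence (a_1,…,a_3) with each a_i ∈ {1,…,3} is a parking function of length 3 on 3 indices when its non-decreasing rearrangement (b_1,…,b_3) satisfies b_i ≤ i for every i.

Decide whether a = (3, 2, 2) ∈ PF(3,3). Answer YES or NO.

Order a: b = (2, 2, 3).
  b_1=2 > 1
  fails at i=1 ⇒ NO

NO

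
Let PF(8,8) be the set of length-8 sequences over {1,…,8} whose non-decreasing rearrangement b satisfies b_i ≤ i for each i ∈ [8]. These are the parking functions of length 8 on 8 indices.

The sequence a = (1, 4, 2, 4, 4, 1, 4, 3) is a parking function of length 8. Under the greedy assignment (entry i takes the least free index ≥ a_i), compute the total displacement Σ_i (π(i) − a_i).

13

Σπ(i) = 1+…+8 = 36; Σa = 1+4+2+4+4+1+4+3 = 23; disp = 36−23 = 13.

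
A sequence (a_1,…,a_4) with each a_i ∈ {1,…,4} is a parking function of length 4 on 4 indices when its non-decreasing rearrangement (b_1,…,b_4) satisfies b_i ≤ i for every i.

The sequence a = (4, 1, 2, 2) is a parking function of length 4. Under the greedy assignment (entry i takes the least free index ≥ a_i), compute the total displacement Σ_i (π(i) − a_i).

1

Σπ = 10 ({1..4} each once); Σa = 4+1+2+2 = 9; disp = 10−9 = 1.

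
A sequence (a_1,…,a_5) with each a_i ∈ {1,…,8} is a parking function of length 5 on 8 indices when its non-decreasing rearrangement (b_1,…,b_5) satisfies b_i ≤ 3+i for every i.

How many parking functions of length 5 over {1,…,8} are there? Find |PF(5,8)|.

|PF(5,8)| = 4·9^4 = 4×6561 = 26244 (Pollak)
Check (1,3,5,5,5) → sorted (1,3,5,5,5): b_i ≤ 3+i ∀i, a PF.

26244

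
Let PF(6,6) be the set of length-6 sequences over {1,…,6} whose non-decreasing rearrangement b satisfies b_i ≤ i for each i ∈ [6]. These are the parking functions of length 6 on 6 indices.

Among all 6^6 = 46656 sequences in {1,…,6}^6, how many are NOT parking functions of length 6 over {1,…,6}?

29849

|PF| = (6−6+1)·(6+1)^(6−1) = 1 · 16807 = 16807 [KW]
E.g. (2,4,6,6,2,4) → sorted (2,2,4,4,6,6): b_1=2>1, not a PF.
So 46656 − 16807 = 29849 fail.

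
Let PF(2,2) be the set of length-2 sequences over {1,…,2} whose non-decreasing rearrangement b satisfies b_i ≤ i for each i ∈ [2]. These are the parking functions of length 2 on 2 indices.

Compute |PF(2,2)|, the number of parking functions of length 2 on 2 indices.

Count = 1·3^1 = 1×3 = 3 [KW]
E.g. (1,1) → sorted (1,1): b_i ≤ i ∀i, a PF.

3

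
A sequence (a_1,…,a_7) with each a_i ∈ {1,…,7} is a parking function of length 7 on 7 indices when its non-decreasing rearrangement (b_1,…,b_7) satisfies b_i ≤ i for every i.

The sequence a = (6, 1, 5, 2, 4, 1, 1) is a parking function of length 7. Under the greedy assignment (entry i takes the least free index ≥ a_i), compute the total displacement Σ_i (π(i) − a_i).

8

Σπ = 28 ({1..7} each once); Σa = 6+1+5+2+4+1+1 = 20; disp = 28−20 = 8.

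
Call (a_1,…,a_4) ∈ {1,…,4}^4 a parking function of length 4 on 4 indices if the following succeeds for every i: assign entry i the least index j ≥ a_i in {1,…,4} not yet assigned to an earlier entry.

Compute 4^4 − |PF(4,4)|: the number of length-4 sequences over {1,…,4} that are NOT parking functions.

#PF = 1·5^3 = 1 · 125 = 125 (Konheim–Weiss)
Example (3,4,4,3) → sorted (3,3,4,4): b_1=3>1, not a PF.
So 256 − 125 = 131 fail.

131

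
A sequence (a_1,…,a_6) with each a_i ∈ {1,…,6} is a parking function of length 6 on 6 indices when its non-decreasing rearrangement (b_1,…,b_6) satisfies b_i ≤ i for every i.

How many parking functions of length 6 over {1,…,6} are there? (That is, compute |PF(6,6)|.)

|PF| = (6+1−6)·(6+1)^{6−1} = 1×16807 = 16807 (Pollak)
E.g. (1,5,6,1,2,4) → sorted (1,1,2,4,5,6): b_i ≤ i ∀i, a PF.

16807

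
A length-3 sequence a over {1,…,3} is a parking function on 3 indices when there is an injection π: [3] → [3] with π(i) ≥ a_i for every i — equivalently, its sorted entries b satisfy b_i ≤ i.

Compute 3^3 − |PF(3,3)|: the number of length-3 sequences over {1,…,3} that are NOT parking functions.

11

Count = (3+1−3)·(3+1)^{3−1} = 1×16 = 16 (Konheim–Weiss)
Check (2,2,2) → sorted (2,2,2): b_1=2>1, not a PF.
Total 27; non-PF = 27−16 = 11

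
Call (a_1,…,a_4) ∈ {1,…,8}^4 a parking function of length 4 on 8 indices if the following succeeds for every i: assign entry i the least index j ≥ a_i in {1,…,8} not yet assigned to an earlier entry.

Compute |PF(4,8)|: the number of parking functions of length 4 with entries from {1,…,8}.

3645

#PF = (8−4+1)·(8+1)^(4−1) = 5 · 729 = 3645
E.g. (2,1,6,7) → sorted (1,2,6,7): b_i ≤ 4+i ∀i, a PF.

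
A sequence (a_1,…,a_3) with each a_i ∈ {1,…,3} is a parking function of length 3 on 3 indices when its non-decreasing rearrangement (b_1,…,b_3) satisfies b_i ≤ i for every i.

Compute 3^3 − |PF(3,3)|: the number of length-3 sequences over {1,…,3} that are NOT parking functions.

11

Count = (3+1−3)·(3+1)^{3−1} = 1×16 = 16 (Konheim–Weiss)
Check (2,3,2) → sorted (2,2,3): b_1=2>1, not a PF.
So 27 − 16 = 11 fail.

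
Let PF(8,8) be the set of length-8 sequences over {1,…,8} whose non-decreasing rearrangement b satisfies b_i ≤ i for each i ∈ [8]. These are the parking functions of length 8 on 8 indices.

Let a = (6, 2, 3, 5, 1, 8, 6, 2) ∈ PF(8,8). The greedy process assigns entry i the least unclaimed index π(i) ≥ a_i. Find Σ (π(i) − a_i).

Σπ(i) = 1+…+8 = 36; Σa = 6+2+3+5+1+8+6+2 = 33; disp = 36−33 = 3.

3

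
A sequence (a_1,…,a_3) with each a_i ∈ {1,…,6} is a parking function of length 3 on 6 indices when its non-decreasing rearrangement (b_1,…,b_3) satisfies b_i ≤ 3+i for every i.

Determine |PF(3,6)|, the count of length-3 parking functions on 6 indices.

#PF = 4·7^2 = 4 · 49 = 196 (Pollak)
One tuple (2,1,3) → sorted (1,2,3): b_i ≤ 3+i ∀i, a PF.

196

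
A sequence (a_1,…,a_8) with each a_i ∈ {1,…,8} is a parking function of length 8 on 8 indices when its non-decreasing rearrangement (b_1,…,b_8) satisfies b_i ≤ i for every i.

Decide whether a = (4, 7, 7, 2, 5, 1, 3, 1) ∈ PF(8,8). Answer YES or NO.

YES

Rearranged: b = (1, 1, 2, 3, 4, 5, 7, 7).
  b_1=1 ≤ 1
  b_2=1 ≤ 2
  b_3=2 ≤ 3
  b_4=3 ≤ 4
  b_5=4 ≤ 5
  b_6=5 ≤ 6
  b_7=7 ≤ 7
  b_8=7 ≤ 8
All bounds hold ⇒ YES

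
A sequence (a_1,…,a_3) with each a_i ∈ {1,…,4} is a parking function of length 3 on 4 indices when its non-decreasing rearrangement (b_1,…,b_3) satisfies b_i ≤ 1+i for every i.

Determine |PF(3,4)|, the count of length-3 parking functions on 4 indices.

50

|PF(3,4)| = (5−3)·5^(3−1) = 2·25 = 50 (Konheim–Weiss)
Example (2,4,2) → sorted (2,2,4): b_i ≤ 1+i ∀i, a PF.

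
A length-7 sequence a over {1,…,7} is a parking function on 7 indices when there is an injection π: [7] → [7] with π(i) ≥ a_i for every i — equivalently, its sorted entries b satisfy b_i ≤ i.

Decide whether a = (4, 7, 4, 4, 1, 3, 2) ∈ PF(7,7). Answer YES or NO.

YES

Order a: b = (1, 2, 3, 4, 4, 4, 7).
  b_1=1 ≤ 1
  b_2=2 ≤ 2
  b_3=3 ≤ 3
  b_4=4 ≤ 4
  b_5=4 ≤ 5
  b_6=4 ≤ 6
  b_7=7 ≤ 7
All bounds hold ⇒ YES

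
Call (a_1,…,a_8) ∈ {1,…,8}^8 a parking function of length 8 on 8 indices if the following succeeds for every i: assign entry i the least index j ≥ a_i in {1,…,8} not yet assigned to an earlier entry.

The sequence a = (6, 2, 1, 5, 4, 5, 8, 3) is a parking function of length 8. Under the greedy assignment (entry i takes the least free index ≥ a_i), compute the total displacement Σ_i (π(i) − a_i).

Σπ(i) = 1+…+8 = 36; Σa = 6+2+1+5+4+5+8+3 = 34; disp = 36−34 = 2.

2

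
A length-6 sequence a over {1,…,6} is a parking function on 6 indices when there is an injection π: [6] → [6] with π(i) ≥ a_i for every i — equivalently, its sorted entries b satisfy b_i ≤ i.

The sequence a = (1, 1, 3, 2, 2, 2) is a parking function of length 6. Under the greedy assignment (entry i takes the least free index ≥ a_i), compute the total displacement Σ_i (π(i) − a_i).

10

Σπ = 21 ({1..6} each once); Σa = 1+1+3+2+2+2 = 11; disp = 21−11 = 10.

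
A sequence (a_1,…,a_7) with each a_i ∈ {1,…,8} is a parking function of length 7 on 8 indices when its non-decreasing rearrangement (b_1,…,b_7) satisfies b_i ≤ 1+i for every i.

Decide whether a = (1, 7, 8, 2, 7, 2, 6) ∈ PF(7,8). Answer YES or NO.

Rearranged: b = (1, 2, 2, 6, 7, 7, 8).
  b_1=1 ≤ 2
  b_2=2 ≤ 3
  b_3=2 ≤ 4
  b_4=6 > 5
  fails at i=4 ⇒ NO

NO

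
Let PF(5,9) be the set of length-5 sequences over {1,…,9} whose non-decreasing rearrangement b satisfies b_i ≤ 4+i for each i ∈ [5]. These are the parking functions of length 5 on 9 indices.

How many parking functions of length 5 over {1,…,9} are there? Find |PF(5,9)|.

50000

|PF(5,9)| = (10−5)·10^(5−1) = 5 · 10000 = 50000
One tuple (5,6,8,3,3) → sorted (3,3,5,6,8): b_i ≤ 4+i ∀i, a PF.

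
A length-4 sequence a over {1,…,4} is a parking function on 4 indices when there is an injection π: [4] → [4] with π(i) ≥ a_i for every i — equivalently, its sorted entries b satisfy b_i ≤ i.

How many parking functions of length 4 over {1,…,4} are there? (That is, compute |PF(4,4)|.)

125

|PF(4,4)| = (4−4+1)·(4+1)^(4−1) = 1 · 125 = 125 [KW]
Check (3,2,1,4) → sorted (1,2,3,4): b_i ≤ i ∀i, a PF.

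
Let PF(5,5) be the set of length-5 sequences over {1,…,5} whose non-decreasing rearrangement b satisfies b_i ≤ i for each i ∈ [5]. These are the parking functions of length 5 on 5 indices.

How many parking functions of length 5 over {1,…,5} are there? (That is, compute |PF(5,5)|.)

|PF(5,5)| = (5−5+1)·(5+1)^(5−1) = 1 · 1296 = 1296 (Konheim–Weiss)
Example (1,1,5,4,2) → sorted (1,1,2,4,5): b_i ≤ i ∀i, a PF.

1296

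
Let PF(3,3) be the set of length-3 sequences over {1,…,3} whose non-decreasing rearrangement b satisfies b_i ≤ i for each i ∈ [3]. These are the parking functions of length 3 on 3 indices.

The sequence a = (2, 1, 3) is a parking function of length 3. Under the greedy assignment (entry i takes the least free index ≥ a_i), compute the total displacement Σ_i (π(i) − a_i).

0

Σπ = 6 ({1..3} each once); Σa = 2+1+3 = 6; disp = 6−6 = 0.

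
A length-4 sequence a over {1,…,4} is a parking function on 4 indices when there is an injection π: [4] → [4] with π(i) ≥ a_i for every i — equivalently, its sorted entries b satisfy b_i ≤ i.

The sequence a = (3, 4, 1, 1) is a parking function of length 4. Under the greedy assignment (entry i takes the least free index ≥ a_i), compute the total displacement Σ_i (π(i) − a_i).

Σπ(i) = 1+…+4 = 10; Σa = 3+4+1+1 = 9; disp = 10−9 = 1.

1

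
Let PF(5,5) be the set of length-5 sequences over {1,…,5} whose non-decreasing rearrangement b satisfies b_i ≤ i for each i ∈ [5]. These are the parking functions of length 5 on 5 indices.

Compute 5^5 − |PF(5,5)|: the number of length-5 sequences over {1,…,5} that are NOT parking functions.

|PF(5,5)| = 1·6^4 = 1×1296 = 1296 (Konheim–Weiss)
Example (2,2,2,2,2) → sorted (2,2,2,2,2): b_1=2>1, not a PF.
Total 3125; non-PF = 3125−1296 = 1829

1829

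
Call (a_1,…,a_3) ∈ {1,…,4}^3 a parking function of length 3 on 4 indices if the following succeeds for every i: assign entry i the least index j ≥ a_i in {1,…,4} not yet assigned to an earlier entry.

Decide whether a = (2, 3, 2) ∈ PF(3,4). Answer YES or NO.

YES

Sorted: b = (2, 2, 3).
  b_1=2 ≤ 2
  b_2=2 ≤ 3
  b_3=3 ≤ 4
All bounds hold ⇒ YES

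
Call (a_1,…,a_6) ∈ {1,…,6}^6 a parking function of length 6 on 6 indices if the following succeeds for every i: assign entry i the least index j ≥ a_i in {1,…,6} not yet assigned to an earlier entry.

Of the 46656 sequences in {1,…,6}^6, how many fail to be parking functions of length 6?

29849

#PF = (6+1−6)·(6+1)^{6−1} = 1×16807 = 16807 [KW]
One tuple (6,5,3,3,6,6) → sorted (3,3,5,6,6,6): b_1=3>1, not a PF.
So 46656 − 16807 = 29849 fail.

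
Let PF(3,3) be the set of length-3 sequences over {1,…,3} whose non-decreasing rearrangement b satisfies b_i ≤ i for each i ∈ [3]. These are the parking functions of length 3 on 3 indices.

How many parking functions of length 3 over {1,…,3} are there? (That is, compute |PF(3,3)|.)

16

|PF| = (4−3)·4^(3−1) = 1·16 = 16 (Konheim–Weiss)
One tuple (2,1,3) → sorted (1,2,3): b_i ≤ i ∀i, a PF.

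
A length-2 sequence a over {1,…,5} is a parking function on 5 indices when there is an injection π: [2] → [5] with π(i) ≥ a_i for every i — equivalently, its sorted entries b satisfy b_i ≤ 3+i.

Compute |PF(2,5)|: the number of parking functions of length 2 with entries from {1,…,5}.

|PF| = (6−2)·6^(2−1) = 4·6 = 24 [KW]
Check (3,3) → sorted (3,3): b_i ≤ 3+i ∀i, a PF.

24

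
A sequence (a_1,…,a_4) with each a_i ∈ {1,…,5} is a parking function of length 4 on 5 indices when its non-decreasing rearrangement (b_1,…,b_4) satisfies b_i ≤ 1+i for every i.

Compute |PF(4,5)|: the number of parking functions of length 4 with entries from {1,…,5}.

432

Count = (5−4+1)·(5+1)^(4−1) = 2×216 = 432
Example (2,3,2,1) → sorted (1,2,2,3): b_i ≤ 1+i ∀i, a PF.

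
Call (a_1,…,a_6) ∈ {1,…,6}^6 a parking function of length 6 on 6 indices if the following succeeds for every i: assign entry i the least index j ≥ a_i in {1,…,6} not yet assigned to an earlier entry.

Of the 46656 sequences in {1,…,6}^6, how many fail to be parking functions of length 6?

Count = (6+1−6)·(6+1)^{6−1} = 1·16807 = 16807
Example (5,6,1,6,1,6) → sorted (1,1,5,6,6,6): b_3=5>3, not a PF.
Total 46656; non-PF = 46656−16807 = 29849

29849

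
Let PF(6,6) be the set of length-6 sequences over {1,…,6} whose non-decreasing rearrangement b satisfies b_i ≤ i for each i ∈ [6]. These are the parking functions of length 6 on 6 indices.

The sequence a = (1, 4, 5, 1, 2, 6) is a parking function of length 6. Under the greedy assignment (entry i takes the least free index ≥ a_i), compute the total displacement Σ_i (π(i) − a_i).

2

Σπ(i) = 1+…+6 = 21; Σa = 1+4+5+1+2+6 = 19; disp = 21−19 = 2.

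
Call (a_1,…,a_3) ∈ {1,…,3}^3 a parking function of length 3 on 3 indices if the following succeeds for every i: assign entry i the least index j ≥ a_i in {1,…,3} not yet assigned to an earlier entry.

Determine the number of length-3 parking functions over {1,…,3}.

16

Count = (3+1−3)·(3+1)^{3−1} = 1 · 16 = 16
One tuple (1,1,3) → sorted (1,1,3): b_i ≤ i ∀i, a PF.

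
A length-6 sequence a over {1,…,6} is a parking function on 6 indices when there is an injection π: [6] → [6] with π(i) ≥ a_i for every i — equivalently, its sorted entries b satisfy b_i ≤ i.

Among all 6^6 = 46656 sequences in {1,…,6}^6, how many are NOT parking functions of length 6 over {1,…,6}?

29849

|PF(6,6)| = (6−6+1)·(6+1)^(6−1) = 1·16807 = 16807 [KW]
Example (2,5,4,4,3,5) → sorted (2,3,4,4,5,5): b_1=2>1, not a PF.
Total 46656; non-PF = 46656−16807 = 29849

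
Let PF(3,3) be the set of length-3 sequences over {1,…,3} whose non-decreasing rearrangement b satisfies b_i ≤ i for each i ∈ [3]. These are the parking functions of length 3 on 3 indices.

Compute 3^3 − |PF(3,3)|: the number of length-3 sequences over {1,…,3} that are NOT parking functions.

|PF(3,3)| = 1·4^2 = 1·16 = 16 (Konheim–Weiss)
Example (2,3,3) → sorted (2,3,3): b_1=2>1, not a PF.
Total 27; non-PF = 27−16 = 11

11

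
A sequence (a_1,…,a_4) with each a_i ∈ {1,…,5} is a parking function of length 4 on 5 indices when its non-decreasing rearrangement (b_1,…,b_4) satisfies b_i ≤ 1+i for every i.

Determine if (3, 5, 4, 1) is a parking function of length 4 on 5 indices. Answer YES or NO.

Sorted: b = (1, 3, 4, 5).
  b_1=1 ≤ 2
  b_2=3 ≤ 3
  b_3=4 ≤ 4
  b_4=5 ≤ 5
All bounds hold ⇒ YES

YES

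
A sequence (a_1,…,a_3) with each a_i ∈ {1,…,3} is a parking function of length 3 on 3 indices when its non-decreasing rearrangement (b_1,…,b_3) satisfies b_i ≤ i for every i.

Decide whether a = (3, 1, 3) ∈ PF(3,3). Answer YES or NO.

Order a: b = (1, 3, 3).
  b_1=1 ≤ 1
  b_2=3 > 2
  fails at i=2 ⇒ NO

NO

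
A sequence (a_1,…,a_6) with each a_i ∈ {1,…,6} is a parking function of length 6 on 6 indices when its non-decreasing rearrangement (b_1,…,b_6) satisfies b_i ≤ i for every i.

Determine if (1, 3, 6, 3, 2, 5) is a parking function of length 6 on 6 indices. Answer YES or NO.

Rearranged: b = (1, 2, 3, 3, 5, 6).
  b_1=1 ≤ 1
  b_2=2 ≤ 2
  b_3=3 ≤ 3
  b_4=3 ≤ 4
  b_5=5 ≤ 5
  b_6=6 ≤ 6
All bounds hold ⇒ YES

YES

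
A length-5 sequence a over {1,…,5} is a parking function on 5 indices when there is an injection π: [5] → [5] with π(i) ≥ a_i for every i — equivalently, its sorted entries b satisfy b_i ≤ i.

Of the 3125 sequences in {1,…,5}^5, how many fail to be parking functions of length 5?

|PF(5,5)| = 1·6^4 = 1 · 1296 = 1296
E.g. (3,1,5,5,4) → sorted (1,3,4,5,5): b_2=3>2, not a PF.
So 3125 − 1296 = 1829 fail.

1829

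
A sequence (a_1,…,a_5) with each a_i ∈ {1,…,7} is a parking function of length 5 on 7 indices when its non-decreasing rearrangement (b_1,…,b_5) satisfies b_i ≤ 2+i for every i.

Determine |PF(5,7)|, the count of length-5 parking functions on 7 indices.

12288

Count = (7−5+1)·(7+1)^(5−1) = 3 · 4096 = 12288 (Konheim–Weiss)
One tuple (4,2,1,2,3) → sorted (1,2,2,3,4): b_i ≤ 2+i ∀i, a PF.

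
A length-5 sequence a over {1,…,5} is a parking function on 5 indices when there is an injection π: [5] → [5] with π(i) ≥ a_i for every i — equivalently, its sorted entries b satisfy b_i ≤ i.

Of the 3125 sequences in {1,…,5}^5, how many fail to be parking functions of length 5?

1829

Count = (5−5+1)·(5+1)^(5−1) = 1·1296 = 1296 [KW]
Check (5,2,5,4,4) → sorted (2,4,4,5,5): b_1=2>1, not a PF.
Total 3125; non-PF = 3125−1296 = 1829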